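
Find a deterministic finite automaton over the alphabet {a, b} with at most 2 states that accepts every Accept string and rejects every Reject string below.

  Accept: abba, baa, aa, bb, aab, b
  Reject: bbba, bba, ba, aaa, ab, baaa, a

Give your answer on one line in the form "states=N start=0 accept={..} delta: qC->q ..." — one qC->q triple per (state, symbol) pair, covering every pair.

states=2 start=0 accept={0} delta: 0a->1 0b->0 1a->0 1b->1

Grow the machine one transition at a time. Run the examples from 0; the earliest place one falls off (shortest prefix, ties alphabetical) gets sent to the lowest-numbered state that keeps every Accept/Reject pair distinguishable — a pair clashes when both reach the same state with identical unread suffix — and to a fresh state only if none does.
a: 0a undefined. 0a->0: no, abba/bba meet in 0 with "bba" left. Open state 1: 0a->1.
b: 0b undefined. 0b->0: ok.
aa: 1a undefined. 1a->0: ok.
ab: 1b undefined. 1b->0: no, abba/bbba meet in 1. 1b->1: ok.
All examples now run through 2 states with every (state, symbol) defined. Accept strings end in {0}, Reject strings end in {1}; accept={0}.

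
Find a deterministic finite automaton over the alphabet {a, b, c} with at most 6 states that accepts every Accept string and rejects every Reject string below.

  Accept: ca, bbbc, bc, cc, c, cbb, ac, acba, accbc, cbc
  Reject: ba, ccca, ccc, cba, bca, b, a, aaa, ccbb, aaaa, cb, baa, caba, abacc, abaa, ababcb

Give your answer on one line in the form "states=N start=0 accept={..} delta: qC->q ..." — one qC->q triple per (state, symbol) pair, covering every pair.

states=5 start=0 accept={2,3} delta: 0a->1 0b->1 0c->2 1a->0 1b->0 1c->3 2a->2 2b->4 2c->3 3a->0 3b->2 3c->0 4a->0 4b->2 4c->2

Grow the machine one transition at a time. Run the examples from 0; the earliest place one falls off (shortest prefix, ties alphabetical) gets sent to the lowest-numbered state that keeps every Accept/Reject pair distinguishable — a pair clashes when both reach the same state with identical unread suffix — and to a fresh state only if none does.
a: 0a undefined. 0a->0: no, acba/cba meet in 0 with "cba" left. Open state 1: 0a->1.
b: 0b undefined. 0b->0: no, ca/bca meet in 0 with "ca" left. 0b->1: ok.
c: 0c undefined. 0c->0: no, ca/ccca meet in 1. 0c->1: no, ca/ba meet in 1 with "a" left. Open state 2: 0c->2.
aa: 1a undefined. 1a->0: ok.
ab: 1b undefined. 1b->0: ok.
ac: 1c undefined. 1c->0: no, bbbc/ba meet in 0. 1c->1: no, bbbc/b meet in 1. 1c->2: no, ca/bca meet in 2 with "a" left. Open state 3: 1c->3.
ca: 2a undefined. 2a->0: no, ca/ba meet in 0. 2a->1: no, ca/b meet in 1. 2a->2: ok.
cb: 2b undefined. 2b->0: no, cbb/cba meet in 1. 2b->1: no, cbb/ba meet in 0. 2b->2: no, ca/cba meet in 2. 2b->3: no, bbbc/cb meet in 3. Open state 4: 2b->4.
cc: 2c undefined. 2c->0: no, ca/ccca meet in 2. 2c->1: no, bbbc/ccc meet in 3. 2c->2: no, ca/ccca meet in 2. 2c->3: ok.
acb: 3b undefined. 3b->0: no, acba/b meet in 1. 3b->1: no, acba/ba meet in 0. 3b->2: ok.
acc: 3c undefined. 3c->0: ok.
bca: 3a undefined. 3a->0: ok.
cba: 4a undefined. 4a->0: ok.
cbb: 4b undefined. 4b->0: no, cbb/ba meet in 0. 4b->1: no, cbb/ccca meet in 1. 4b->2: ok.
cbc: 4c undefined. 4c->0: no, cbc/ba meet in 0. 4c->1: no, cbc/ccca meet in 1. 4c->2: ok.
All examples now run through 5 states with every (state, symbol) defined. Accept strings end in {2,3}, Reject strings end in {0,1,4}; accept={2,3}.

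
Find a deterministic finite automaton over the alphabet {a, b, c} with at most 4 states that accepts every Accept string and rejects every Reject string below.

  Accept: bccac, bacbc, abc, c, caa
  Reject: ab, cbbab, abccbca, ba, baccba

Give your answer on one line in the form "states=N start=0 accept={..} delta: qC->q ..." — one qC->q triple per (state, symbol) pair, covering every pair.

State merging on the prefix tree: take the shortest (then alphabetical) example prefix whose next move is undefined and point that move at state 0, else 1, else 2, ...; a target is out if some Accept/Reject pair would then sit in one state with the same input left (inseparable). If every existing state is out, open a new one.
a: 0a undefined. 0a->0: ok.
b: 0b undefined. 0b->0: ok.
c: 0c undefined. 0c->0: no, bccac/ab meet in 0. Open state 1: 0c->1.
ca: 1a undefined. 1a->0: no, caa/ab meet in 0. 1a->1: ok.
cb: 1b undefined. 1b->0: ok.
bcc: 1c undefined. 1c->0: no, bccac/abccbca meet in 1. 1c->1: no, bccac/abccbca meet in 1. Open state 2: 1c->2.
bcca: 2a undefined. 2a->0: ok.
abccb: 2b undefined. 2b->0: no, bccac/abccbca meet in 1. 2b->1: no, bccac/baccba meet in 1. 2b->2: ok.
abccbc: 2c undefined. 2c->0: ok.
All examples now run through 3 states with every (state, symbol) defined. Accept strings end in {1}, Reject strings end in {0}; accept={1}.

states=3 start=0 accept={1} delta: 0a->0 0b->0 0c->1 1a->1 1b->0 1c->2 2a->0 2b->2 2c->0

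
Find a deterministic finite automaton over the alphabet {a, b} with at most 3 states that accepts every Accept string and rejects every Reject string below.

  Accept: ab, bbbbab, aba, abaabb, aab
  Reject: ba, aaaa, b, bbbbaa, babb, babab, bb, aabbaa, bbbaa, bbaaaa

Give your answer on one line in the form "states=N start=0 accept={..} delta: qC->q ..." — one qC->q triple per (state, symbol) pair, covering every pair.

states=3 start=0 accept={2} delta: 0a->1 0b->0 1a->1 1b->2 2a->2 2b->1

State merging on the prefix tree: take the shortest (then alphabetical) example prefix whose next move is undefined and point that move at state 0, else 1, else 2, ...; a target is out if some Accept/Reject pair would then sit in one state with the same input left (inseparable). If every existing state is out, open a new one.
a: 0a undefined. 0a->0: no, ab/b meet in 0 with "b" left. Open state 1: 0a->1.
b: 0b undefined. 0b->0: ok.
aa: 1a undefined. 1a->0: no, aab/aaaa meet in 0. 1a->1: ok.
ab: 1b undefined. 1b->0: no, ab/b meet in 0. 1b->1: no, ab/ba meet in 1. Open state 2: 1b->2.
aba: 2a undefined. 2a->0: no, aba/b meet in 0. 2a->1: no, ab/babab meet in 2. 2a->2: ok.
aabb: 2b undefined. 2b->0: no, abaabb/b meet in 0. 2b->1: ok.
All examples now run through 3 states with every (state, symbol) defined. Accept strings end in {2}, Reject strings end in {0,1}; accept={2}.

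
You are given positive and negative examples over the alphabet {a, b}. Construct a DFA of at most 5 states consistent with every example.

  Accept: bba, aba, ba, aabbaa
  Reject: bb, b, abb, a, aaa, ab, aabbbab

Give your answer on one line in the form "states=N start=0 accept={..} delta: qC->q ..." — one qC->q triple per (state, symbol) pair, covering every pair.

states=3 start=0 accept={2} delta: 0a->0 0b->1 1a->2 1b->1 2a->2 2b->0

Grow the machine one transition at a time. Run the examples from 0; the earliest place one falls off (shortest prefix, ties alphabetical) gets sent to the lowest-numbered state that keeps every Accept/Reject pair distinguishable — a pair clashes when both reach the same state with identical unread suffix — and to a fresh state only if none does.
a: 0a undefined. 0a->0: ok.
b: 0b undefined. 0b->0: no, bba/bb meet in 0. Open state 1: 0b->1.
ba: 1a undefined. 1a->0: no, aba/a meet in 0. 1a->1: no, aba/b meet in 1. Open state 2: 1a->2.
bb: 1b undefined. 1b->0: no, bba/bb meet in 0. 1b->1: ok.
aabbaa: 2a undefined. 2a->0: no, aabbaa/a meet in 0. 2a->1: no, aabbaa/bb meet in 1. 2a->2: ok.
aabbbab: 2b undefined. 2b->0: ok.
All examples now run through 3 states with every (state, symbol) defined. Accept strings end in {2}, Reject strings end in {0,1}; accept={2}.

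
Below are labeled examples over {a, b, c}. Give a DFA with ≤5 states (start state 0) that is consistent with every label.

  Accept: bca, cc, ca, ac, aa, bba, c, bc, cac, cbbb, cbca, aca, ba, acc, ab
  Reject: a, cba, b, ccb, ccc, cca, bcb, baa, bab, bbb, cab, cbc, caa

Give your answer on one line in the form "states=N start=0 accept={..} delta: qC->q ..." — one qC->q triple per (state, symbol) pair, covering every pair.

states=5 start=0 accept={0,2,4} delta: 0a->1 0b->1 0c->2 1a->0 1b->2 1c->2 2a->0 2b->3 2c->4 3a->1 3b->1 3c->1 4a->1 4b->1 4c->1

Grow the machine one transition at a time. Run the examples from 0; the earliest place one falls off (shortest prefix, ties alphabetical) gets sent to the lowest-numbered state that keeps every Accept/Reject pair distinguishable — a pair clashes when both reach the same state with identical unread suffix — and to a fresh state only if none does.
a: 0a undefined. 0a->0: no, aa/a meet in 0. Open state 1: 0a->1.
b: 0b undefined. 0b->0: no, aa/baa meet in 1 with "a" left. 0b->1: ok.
c: 0c undefined. 0c->0: no, cc/ccc meet in 0. 0c->1: no, bca/cca meet in 1 with "ca" left. Open state 2: 0c->2.
aa: 1a undefined. 1a->0: ok.
ab: 1b undefined. 1b->0: no, bba/a meet in 1. 1b->1: no, ab/a meet in 1. 1b->2: ok.
ac: 1c undefined. 1c->0: no, bca/a meet in 1. 1c->1: no, ac/a meet in 1. 1c->2: ok.
ca: 2a undefined. 2a->0: ok.
cb: 2b undefined. 2b->0: no, bca/bcb meet in 0. 2b->1: no, bca/cba meet in 0. 2b->2: no, bca/cba meet in 0. Open state 3: 2b->3.
cc: 2c undefined. 2c->0: no, ac/ccc meet in 2. 2c->1: no, bca/cca meet in 0. 2c->2: no, bca/cca meet in 0. 2c->3: no, cc/bcb meet in 3. Open state 4: 2c->4.
cba: 3a undefined. 3a->0: no, bca/cba meet in 0. 3a->1: ok.
cbb: 3b undefined. 3b->0: no, cbbb/a meet in 1. 3b->1: ok.
cbc: 3c undefined. 3c->0: no, bca/cbc meet in 0. 3c->1: ok.
cca: 4a undefined. 4a->0: no, bca/cca meet in 0. 4a->1: ok.
ccb: 4b undefined. 4b->0: no, bca/ccb meet in 0. 4b->1: ok.
ccc: 4c undefined. 4c->0: no, bca/ccc meet in 0. 4c->1: ok.
All examples now run through 5 states with every (state, symbol) defined. Accept strings end in {0,2,4}, Reject strings end in {1,3}; accept={0,2,4}.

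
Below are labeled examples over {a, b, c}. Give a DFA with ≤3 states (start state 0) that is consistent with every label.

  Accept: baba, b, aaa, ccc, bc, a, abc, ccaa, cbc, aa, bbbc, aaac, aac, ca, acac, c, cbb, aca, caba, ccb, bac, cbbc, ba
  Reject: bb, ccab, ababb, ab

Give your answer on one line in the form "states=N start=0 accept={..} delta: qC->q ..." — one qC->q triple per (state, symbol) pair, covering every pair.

states=3 start=0 accept={0,1} delta: 0a->1 0b->1 0c->1 1a->0 1b->2 1c->0 2a->0 2b->0 2c->0

Fold the examples into a partial DFA from state 0: repeatedly fix the first undefined (state, symbol) met by the shortest-then-alphabetical prefix, trying targets in increasing order and rejecting any under which an Accept and a Reject string meet in one state with the same remainder; add a state when all current targets are rejected. Accepting states are where Accept strings end.
a: 0a undefined. 0a->0: no, b/ab meet in 0 with "b" left. Open state 1: 0a->1.
b: 0b undefined. 0b->0: no, b/bb meet in 0. 0b->1: ok.
c: 0c undefined. 0c->0: no, cbb/bb meet in 1 with "b" left. 0c->1: ok.
aa: 1a undefined. 1a->0: ok.
ab: 1b undefined. 1b->0: no, baba/bb meet in 0. 1b->1: no, b/bb meet in 1. Open state 2: 1b->2.
ac: 1c undefined. 1c->0: ok.
aba: 2a undefined. 2a->0: ok.
abc: 2c undefined. 2c->0: ok.
bbb: 2b undefined. 2b->0: ok.
All examples now run through 3 states with every (state, symbol) defined. Accept strings end in {0,1}, Reject strings end in {2}; accept={0,1}.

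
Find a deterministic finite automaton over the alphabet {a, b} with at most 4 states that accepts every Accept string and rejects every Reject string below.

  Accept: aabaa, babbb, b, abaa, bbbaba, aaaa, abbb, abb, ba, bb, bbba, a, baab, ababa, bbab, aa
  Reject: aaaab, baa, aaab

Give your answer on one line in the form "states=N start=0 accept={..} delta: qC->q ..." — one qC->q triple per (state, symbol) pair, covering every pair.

states=4 start=0 accept={1,2,3} delta: 0a->1 0b->2 1a->1 1b->0 2a->3 2b->2 3a->0 3b->1

Fold the examples into a partial DFA from state 0: repeatedly fix the first undefined (state, symbol) met by the shortest-then-alphabetical prefix, trying targets in increasing order and rejecting any under which an Accept and a Reject string meet in one state with the same remainder; add a state when all current targets are rejected. Accepting states are where Accept strings end.
a: 0a undefined. 0a->0: no, aabaa/baa meet in 0 with "baa" left. Open state 1: 0a->1.
b: 0b undefined. 0b->0: no, aa/baa meet in 1 with "a" left. 0b->1: no, baab/aaab meet in 1 with "aab" left. Open state 2: 0b->2.
aa: 1a undefined. 1a->0: no, aabaa/baa meet in 2 with "aa" left. 1a->1: ok.
ab: 1b undefined. 1b->0: ok.
ba: 2a undefined. 2a->0: no, aabaa/baa meet in 1. 2a->1: no, aabaa/baa meet in 1. 2a->2: no, b/baa meet in 2. Open state 3: 2a->3.
bb: 2b undefined. 2b->0: no, abbb/aaaab meet in 0. 2b->1: no, bbab/aaaab meet in 0. 2b->2: ok.
baa: 3a undefined. 3a->0: ok.
bab: 3b undefined. 3b->0: no, bbab/aaaab meet in 0. 3b->1: ok.
All examples now run through 4 states with every (state, symbol) defined. Accept strings end in {1,2,3}, Reject strings end in {0}; accept={1,2,3}.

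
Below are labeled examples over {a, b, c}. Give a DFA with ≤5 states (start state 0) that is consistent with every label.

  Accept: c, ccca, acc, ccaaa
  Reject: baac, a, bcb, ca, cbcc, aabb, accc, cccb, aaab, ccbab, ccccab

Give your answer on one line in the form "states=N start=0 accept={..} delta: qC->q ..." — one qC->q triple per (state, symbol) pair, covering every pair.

states=5 start=0 accept={2,3} delta: 0a->0 0b->1 0c->2 1a->1 1b->0 1c->0 2a->0 2b->2 2c->3 3a->3 3b->0 3c->4 4a->2 4b->0 4c->0

Fold the examples into a partial DFA from state 0: repeatedly fix the first undefined (state, symbol) met by the shortest-then-alphabetical prefix, trying targets in increasing order and rejecting any under which an Accept and a Reject string meet in one state with the same remainder; add a state when all current targets are rejected. Accepting states are where Accept strings end.
a: 0a undefined. 0a->0: ok.
b: 0b undefined. 0b->0: no, c/baac meet in 0 with "c" left. Open state 1: 0b->1.
c: 0c undefined. 0c->0: no, c/a meet in 0. 0c->1: no, c/aaab meet in 1. Open state 2: 0c->2.
ba: 1a undefined. 1a->0: no, c/baac meet in 2. 1a->1: ok.
bc: 1c undefined. 1c->0: ok.
ca: 2a undefined. 2a->0: ok.
cb: 2b undefined. 2b->0: no, acc/cbcc meet in 2 with "c" left. 2b->1: no, c/cbcc meet in 2. 2b->2: ok.
cc: 2c undefined. 2c->0: no, c/cbcc meet in 2. 2c->1: no, ccca/baac meet in 0. 2c->2: no, c/cbcc meet in 2. Open state 3: 2c->3.
cca: 3a undefined. 3a->0: no, ccaaa/baac meet in 0. 3a->1: no, ccaaa/bcb meet in 1. 3a->2: no, ccaaa/baac meet in 0. 3a->3: ok.
ccb: 3b undefined. 3b->0: ok.
ccc: 3c undefined. 3c->0: no, ccca/baac meet in 0. 3c->1: no, ccca/bcb meet in 1. 3c->2: no, c/cbcc meet in 2. 3c->3: no, ccca/cbcc meet in 3. Open state 4: 3c->4.
aabb: 1b undefined. 1b->0: ok.
ccca: 4a undefined. 4a->0: no, ccca/baac meet in 0. 4a->1: no, ccca/bcb meet in 1. 4a->2: ok.
cccb: 4b undefined. 4b->0: ok.
cccc: 4c undefined. 4c->0: ok.
All examples now run through 5 states with every (state, symbol) defined. Accept strings end in {2,3}, Reject strings end in {0,1,4}; accept={2,3}.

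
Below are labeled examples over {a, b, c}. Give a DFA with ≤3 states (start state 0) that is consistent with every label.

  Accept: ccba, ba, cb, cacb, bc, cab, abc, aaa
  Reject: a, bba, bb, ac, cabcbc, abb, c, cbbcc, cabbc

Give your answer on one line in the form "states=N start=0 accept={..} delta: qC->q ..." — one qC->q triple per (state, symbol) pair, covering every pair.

states=3 start=0 accept={2} delta: 0a->1 0b->2 0c->0 1a->2 1b->2 1c->0 2a->2 2b->0 2c->2

Grow the machine one transition at a time. Run the examples from 0; the earliest place one falls off (shortest prefix, ties alphabetical) gets sent to the lowest-numbered state that keeps every Accept/Reject pair distinguishable — a pair clashes when both reach the same state with identical unread suffix — and to a fresh state only if none does.
a: 0a undefined. 0a->0: no, aaa/a meet in 0. Open state 1: 0a->1.
b: 0b undefined. 0b->0: no, ba/a meet in 1. 0b->1: no, bc/ac meet in 1 with "c" left. Open state 2: 0b->2.
c: 0c undefined. 0c->0: ok.
aa: 1a undefined. 1a->0: no, aaa/a meet in 1. 1a->1: no, aaa/a meet in 1. 1a->2: ok.
ab: 1b undefined. 1b->0: no, cb/abb meet in 2. 1b->1: no, cab/a meet in 1. 1b->2: ok.
ac: 1c undefined. 1c->0: ok.
ba: 2a undefined. 2a->0: no, ccba/ac meet in 0. 2a->1: no, ccba/a meet in 1. 2a->2: ok.
bb: 2b undefined. 2b->0: ok.
bc: 2c undefined. 2c->0: no, bc/bb meet in 0. 2c->1: no, bc/a meet in 1. 2c->2: ok.
All examples now run through 3 states with every (state, symbol) defined. Accept strings end in {2}, Reject strings end in {0,1}; accept={2}.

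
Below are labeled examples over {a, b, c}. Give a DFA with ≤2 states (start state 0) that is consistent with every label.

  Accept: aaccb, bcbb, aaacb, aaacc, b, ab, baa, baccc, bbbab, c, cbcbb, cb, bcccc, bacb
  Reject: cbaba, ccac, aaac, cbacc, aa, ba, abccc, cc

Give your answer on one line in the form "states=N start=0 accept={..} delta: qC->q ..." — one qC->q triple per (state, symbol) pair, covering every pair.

Fold the examples into a partial DFA from state 0: repeatedly fix the first undefined (state, symbol) met by the shortest-then-alphabetical prefix, trying targets in increasing order and rejecting any under which an Accept and a Reject string meet in one state with the same remainder; add a state when all current targets are rejected. Accepting states are where Accept strings end.
a: 0a undefined. 0a->0: no, aaacc/cc meet in 0 with "cc" left. Open state 1: 0a->1.
b: 0b undefined. 0b->0: no, baa/aa meet in 1 with "a" left. 0b->1: ok.
c: 0c undefined. 0c->0: no, c/cc meet in 0. 0c->1: ok.
aa: 1a undefined. 1a->0: ok.
ab: 1b undefined. 1b->0: no, aaacc/cbacc meet in 1 with "cc" left. 1b->1: ok.
bc: 1c undefined. 1c->0: ok.
All examples now run through 2 states with every (state, symbol) defined. Accept strings end in {1}, Reject strings end in {0}; accept={1}.

states=2 start=0 accept={1} delta: 0a->1 0b->1 0c->1 1a->0 1b->1 1c->0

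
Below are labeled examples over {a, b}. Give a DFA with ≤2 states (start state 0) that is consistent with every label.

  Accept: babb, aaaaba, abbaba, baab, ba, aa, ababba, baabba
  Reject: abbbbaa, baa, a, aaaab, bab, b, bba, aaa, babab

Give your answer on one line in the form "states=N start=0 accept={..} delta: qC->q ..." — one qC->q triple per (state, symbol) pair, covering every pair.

Fold the examples into a partial DFA from state 0: repeatedly fix the first undefined (state, symbol) met by the shortest-then-alphabetical prefix, trying targets in increasing order and rejecting any under which an Accept and a Reject string meet in one state with the same remainder; add a state when all current targets are rejected. Accepting states are where Accept strings end.
a: 0a undefined. 0a->0: no, aa/a meet in 0. Open state 1: 0a->1.
b: 0b undefined. 0b->0: no, ba/a meet in 1. 0b->1: ok.
aa: 1a undefined. 1a->0: ok.
ab: 1b undefined. 1b->0: ok.
All examples now run through 2 states with every (state, symbol) defined. Accept strings end in {0}, Reject strings end in {1}; accept={0}.

states=2 start=0 accept={0} delta: 0a->1 0b->1 1a->0 1b->0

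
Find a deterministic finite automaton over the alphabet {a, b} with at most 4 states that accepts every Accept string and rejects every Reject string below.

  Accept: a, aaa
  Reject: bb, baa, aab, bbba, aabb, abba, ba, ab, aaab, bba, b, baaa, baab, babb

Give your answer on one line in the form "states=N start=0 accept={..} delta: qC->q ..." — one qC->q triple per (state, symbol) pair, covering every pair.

Grow the machine one transition at a time. Run the examples from 0; the earliest place one falls off (shortest prefix, ties alphabetical) gets sent to the lowest-numbered state that keeps every Accept/Reject pair distinguishable — a pair clashes when both reach the same state with identical unread suffix — and to a fresh state only if none does.
a: 0a undefined. 0a->0: ok.
b: 0b undefined. 0b->0: no, a/bb meet in 0. Open state 1: 0b->1.
ba: 1a undefined. 1a->0: no, a/baa meet in 0. 1a->1: ok.
bb: 1b undefined. 1b->0: no, a/bb meet in 0. 1b->1: ok.
All examples now run through 2 states with every (state, symbol) defined. Accept strings end in {0}, Reject strings end in {1}; accept={0}.

states=2 start=0 accept={0} delta: 0a->0 0b->1 1a->1 1b->1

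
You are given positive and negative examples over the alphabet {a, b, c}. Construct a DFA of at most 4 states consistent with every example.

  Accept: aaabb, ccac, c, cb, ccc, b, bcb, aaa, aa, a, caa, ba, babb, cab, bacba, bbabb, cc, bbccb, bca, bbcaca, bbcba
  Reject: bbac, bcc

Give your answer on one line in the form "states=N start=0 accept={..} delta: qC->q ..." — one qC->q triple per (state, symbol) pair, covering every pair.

states=4 start=0 accept={0,1,2} delta: 0a->0 0b->1 0c->0 1a->0 1b->2 1c->2 2a->2 2b->0 2c->3 3a->0 3b->0 3c->0

Fold the examples into a partial DFA from state 0: repeatedly fix the first undefined (state, symbol) met by the shortest-then-alphabetical prefix, trying targets in increasing order and rejecting any under which an Accept and a Reject string meet in one state with the same remainder; add a state when all current targets are rejected. Accepting states are where Accept strings end.
a: 0a undefined. 0a->0: ok.
b: 0b undefined. 0b->0: no, c/bbac meet in 0 with "c" left. Open state 1: 0b->1.
c: 0c undefined. 0c->0: ok.
ba: 1a undefined. 1a->0: ok.
bb: 1b undefined. 1b->0: no, aaabb/bbac meet in 0. 1b->1: no, ccac/bbac meet in 0. Open state 2: 1b->2.
bc: 1c undefined. 1c->0: no, ccac/bcc meet in 0. 1c->1: no, cb/bcc meet in 1. 1c->2: ok.
bba: 2a undefined. 2a->0: no, ccac/bbac meet in 0. 2a->1: no, aaabb/bbac meet in 2. 2a->2: ok.
bbc: 2c undefined. 2c->0: no, ccac/bbac meet in 0. 2c->1: no, cb/bbac meet in 1. 2c->2: no, aaabb/bbac meet in 2. Open state 3: 2c->3.
bcb: 2b undefined. 2b->0: ok.
bbca: 3a undefined. 3a->0: ok.
bbcb: 3b undefined. 3b->0: ok.
bbcc: 3c undefined. 3c->0: ok.
All examples now run through 4 states with every (state, symbol) defined. Accept strings end in {0,1,2}, Reject strings end in {3}; accept={0,1,2}.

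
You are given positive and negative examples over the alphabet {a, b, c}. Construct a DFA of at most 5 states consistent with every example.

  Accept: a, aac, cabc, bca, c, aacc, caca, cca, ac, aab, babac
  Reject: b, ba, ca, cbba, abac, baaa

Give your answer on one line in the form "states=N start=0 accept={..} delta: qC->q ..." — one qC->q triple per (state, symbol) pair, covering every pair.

Grow the machine one transition at a time. Run the examples from 0; the earliest place one falls off (shortest prefix, ties alphabetical) gets sent to the lowest-numbered state that keeps every Accept/Reject pair distinguishable — a pair clashes when both reach the same state with identical unread suffix — and to a fresh state only if none does.
a: 0a undefined. 0a->0: no, aab/b meet in 0 with "b" left. Open state 1: 0a->1.
b: 0b undefined. 0b->0: no, a/ba meet in 1. 0b->1: no, a/b meet in 1. Open state 2: 0b->2.
c: 0c undefined. 0c->0: no, a/ca meet in 1. 0c->1: ok.
aa: 1a undefined. 1a->0: no, caca/ca meet in 0. 1a->1: no, a/ca meet in 1. 1a->2: ok.
ab: 1b undefined. 1b->0: no, ac/abac meet in 1 with "c" left. 1b->1: no, aac/abac meet in 2 with "c" left. 1b->2: ok.
ac: 1c undefined. 1c->0: ok.
ba: 2a undefined. 2a->0: no, a/abac meet in 1. 2a->1: no, a/ba meet in 1. 2a->2: no, aac/abac meet in 2 with "c" left. Open state 3: 2a->3.
bc: 2c undefined. 2c->0: ok.
aab: 2b undefined. 2b->0: no, a/cbba meet in 1. 2b->1: ok.
baa: 3a undefined. 3a->0: no, a/baaa meet in 1. 3a->1: ok.
bab: 3b undefined. 3b->0: ok.
abac: 3c undefined. 3c->0: no, aac/abac meet in 0. 3c->1: no, a/abac meet in 1. 3c->2: ok.
All examples now run through 4 states with every (state, symbol) defined. Accept strings end in {0,1}, Reject strings end in {2,3}; accept={0,1}.

states=4 start=0 accept={0,1} delta: 0a->1 0b->2 0c->1 1a->2 1b->2 1c->0 2a->3 2b->1 2c->0 3a->1 3b->0 3c->2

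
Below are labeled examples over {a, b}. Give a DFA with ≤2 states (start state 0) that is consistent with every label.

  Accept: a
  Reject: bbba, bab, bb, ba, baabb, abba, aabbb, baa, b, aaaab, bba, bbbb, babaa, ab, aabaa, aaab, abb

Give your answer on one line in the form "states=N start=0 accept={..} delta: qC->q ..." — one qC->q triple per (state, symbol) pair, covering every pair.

states=2 start=0 accept={0} delta: 0a->0 0b->1 1a->1 1b->1

State merging on the prefix tree: take the shortest (then alphabetical) example prefix whose next move is undefined and point that move at state 0, else 1, else 2, ...; a target is out if some Accept/Reject pair would then sit in one state with the same input left (inseparable). If every existing state is out, open a new one.
a: 0a undefined. 0a->0: ok.
b: 0b undefined. 0b->0: no, a/bbba meet in 0. Open state 1: 0b->1.
ba: 1a undefined. 1a->0: no, a/ba meet in 0. 1a->1: ok.
bb: 1b undefined. 1b->0: no, a/bab meet in 0. 1b->1: ok.
All examples now run through 2 states with every (state, symbol) defined. Accept strings end in {0}, Reject strings end in {1}; accept={0}.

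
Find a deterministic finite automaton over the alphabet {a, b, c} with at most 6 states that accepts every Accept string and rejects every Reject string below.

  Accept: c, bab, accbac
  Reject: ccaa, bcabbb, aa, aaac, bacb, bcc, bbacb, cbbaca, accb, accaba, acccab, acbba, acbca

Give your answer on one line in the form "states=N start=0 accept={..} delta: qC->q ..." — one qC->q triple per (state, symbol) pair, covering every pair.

states=4 start=0 accept={1} delta: 0a->1 0b->0 0c->1 1a->0 1b->1 1c->2 2a->3 2b->2 2c->2 3a->0 3b->2 3c->1

State merging on the prefix tree: take the shortest (then alphabetical) example prefix whose next move is undefined and point that move at state 0, else 1, else 2, ...; a target is out if some Accept/Reject pair would then sit in one state with the same input left (inseparable). If every existing state is out, open a new one.
a: 0a undefined. 0a->0: no, c/aaac meet in 0 with "c" left. Open state 1: 0a->1.
b: 0b undefined. 0b->0: ok.
c: 0c undefined. 0c->0: no, c/bcc meet in 0. 0c->1: ok.
aa: 1a undefined. 1a->0: ok.
ac: 1c undefined. 1c->0: no, c/accaba meet in 1. 1c->1: no, c/ccaa meet in 1. Open state 2: 1c->2.
cb: 1b undefined. 1b->0: no, bab/bcabbb meet in 0. 1b->1: ok.
acb: 2b undefined. 2b->0: no, c/acbba meet in 1. 2b->1: no, c/bacb meet in 1. 2b->2: ok.
acc: 2c undefined. 2c->0: no, c/acbca meet in 1. 2c->1: no, c/accb meet in 1. 2c->2: ok.
cca: 2a undefined. 2a->0: no, c/ccaa meet in 1. 2a->1: no, c/acccab meet in 1. 2a->2: no, accbac/ccaa meet in 2. Open state 3: 2a->3.
ccaa: 3a undefined. 3a->0: ok.
accab: 3b undefined. 3b->0: no, c/accaba meet in 1. 3b->1: no, c/acccab meet in 1. 3b->2: ok.
accbac: 3c undefined. 3c->0: no, accbac/ccaa meet in 0. 3c->1: ok.
All examples now run through 4 states with every (state, symbol) defined. Accept strings end in {1}, Reject strings end in {0,2,3}; accept={1}.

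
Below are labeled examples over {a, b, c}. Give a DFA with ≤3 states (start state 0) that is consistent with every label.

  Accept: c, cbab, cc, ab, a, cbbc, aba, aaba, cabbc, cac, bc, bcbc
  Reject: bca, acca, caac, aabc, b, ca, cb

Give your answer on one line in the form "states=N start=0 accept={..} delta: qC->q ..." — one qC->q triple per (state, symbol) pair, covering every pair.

State merging on the prefix tree: take the shortest (then alphabetical) example prefix whose next move is undefined and point that move at state 0, else 1, else 2, ...; a target is out if some Accept/Reject pair would then sit in one state with the same input left (inseparable). If every existing state is out, open a new one.
a: 0a undefined. 0a->0: no, ab/b meet in 0 with "b" left. Open state 1: 0a->1.
b: 0b undefined. 0b->0: ok.
c: 0c undefined. 0c->0: no, c/b meet in 0. 0c->1: no, ab/cb meet in 1 with "b" left. Open state 2: 0c->2.
aa: 1a undefined. 1a->0: no, c/aabc meet in 2. 1a->1: ok.
ab: 1b undefined. 1b->0: no, c/aabc meet in 2. 1b->1: ok.
ac: 1c undefined. 1c->0: ok.
ca: 2a undefined. 2a->0: ok.
cb: 2b undefined. 2b->0: ok.
cc: 2c undefined. 2c->0: no, cc/bca meet in 0. 2c->1: ok.
All examples now run through 3 states with every (state, symbol) defined. Accept strings end in {1,2}, Reject strings end in {0}; accept={1,2}.

states=3 start=0 accept={1,2} delta: 0a->1 0b->0 0c->2 1a->1 1b->1 1c->0 2a->0 2b->0 2c->1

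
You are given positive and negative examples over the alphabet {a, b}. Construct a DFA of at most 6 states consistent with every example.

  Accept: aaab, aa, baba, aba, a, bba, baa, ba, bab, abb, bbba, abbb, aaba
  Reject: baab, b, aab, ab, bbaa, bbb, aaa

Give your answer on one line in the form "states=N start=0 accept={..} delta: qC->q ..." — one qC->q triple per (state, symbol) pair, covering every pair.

states=6 start=0 accept={1,3,5} delta: 0a->1 0b->2 1a->3 1b->4 2a->5 2b->1 3a->2 3b->0 4a->1 4b->5 5a->1 5b->1

Grow the machine one transition at a time. Run the examples from 0; the earliest place one falls off (shortest prefix, ties alphabetical) gets sent to the lowest-numbered state that keeps every Accept/Reject pair distinguishable — a pair clashes when both reach the same state with identical unread suffix — and to a fresh state only if none does.
a: 0a undefined. 0a->0: no, aaab/b meet in 0 with "b" left. Open state 1: 0a->1.
b: 0b undefined. 0b->0: no, aa/bbaa meet in 1 with "a" left. 0b->1: no, aaab/baab meet in 1 with "aab" left. Open state 2: 0b->2.
aa: 1a undefined. 1a->0: no, aaab/ab meet in 1 with "b" left. 1a->1: no, aaab/aab meet in 1 with "b" left. 1a->2: no, aa/b meet in 2. Open state 3: 1a->3.
ab: 1b undefined. 1b->0: no, abb/b meet in 2. 1b->1: no, a/ab meet in 1. 1b->2: no, abbb/bbb meet in 2 with "bb" left. 1b->3: no, aa/ab meet in 3. Open state 4: 1b->4.
ba: 2a undefined. 2a->0: no, bab/b meet in 2. 2a->1: no, bab/ab meet in 4. 2a->2: no, baa/b meet in 2. 2a->3: no, aaab/baab meet in 3 with "ab" left. 2a->4: no, ba/ab meet in 4. Open state 5: 2a->5.
bb: 2b undefined. 2b->0: no, aa/bbaa meet in 3. 2b->1: ok.
aaa: 3a undefined. 3a->0: no, aaab/b meet in 2. 3a->1: no, aaab/ab meet in 4. 3a->2: ok.
aab: 3b undefined. 3b->0: ok.
aba: 4a undefined. 4a->0: no, aba/aab meet in 0. 4a->1: ok.
abb: 4b undefined. 4b->0: no, abb/aab meet in 0. 4b->1: no, abbb/ab meet in 4. 4b->2: no, abb/b meet in 2. 4b->3: no, abbb/aab meet in 0. 4b->4: no, abb/ab meet in 4. 4b->5: ok.
baa: 5a undefined. 5a->0: no, baa/aab meet in 0. 5a->1: ok.
bab: 5b undefined. 5b->0: no, bab/aab meet in 0. 5b->1: ok.
All examples now run through 6 states with every (state, symbol) defined. Accept strings end in {1,3,5}, Reject strings end in {0,2,4}; accept={1,3,5}.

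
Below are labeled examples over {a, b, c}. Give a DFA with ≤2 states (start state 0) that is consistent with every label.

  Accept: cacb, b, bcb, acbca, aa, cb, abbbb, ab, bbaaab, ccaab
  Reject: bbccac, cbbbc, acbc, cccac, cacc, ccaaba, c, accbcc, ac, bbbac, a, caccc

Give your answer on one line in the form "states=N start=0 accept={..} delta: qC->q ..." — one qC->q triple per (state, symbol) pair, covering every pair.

states=2 start=0 accept={0} delta: 0a->1 0b->0 0c->1 1a->0 1b->0 1c->1

Fold the examples into a partial DFA from state 0: repeatedly fix the first undefined (state, symbol) met by the shortest-then-alphabetical prefix, trying targets in increasing order and rejecting any under which an Accept and a Reject string meet in one state with the same remainder; add a state when all current targets are rejected. Accepting states are where Accept strings end.
a: 0a undefined. 0a->0: no, aa/a meet in 0. Open state 1: 0a->1.
b: 0b undefined. 0b->0: ok.
c: 0c undefined. 0c->0: no, b/cbbbc meet in 0. 0c->1: ok.
aa: 1a undefined. 1a->0: ok.
ab: 1b undefined. 1b->0: ok.
ac: 1c undefined. 1c->0: no, cacb/bbccac meet in 0. 1c->1: ok.
All examples now run through 2 states with every (state, symbol) defined. Accept strings end in {0}, Reject strings end in {1}; accept={0}.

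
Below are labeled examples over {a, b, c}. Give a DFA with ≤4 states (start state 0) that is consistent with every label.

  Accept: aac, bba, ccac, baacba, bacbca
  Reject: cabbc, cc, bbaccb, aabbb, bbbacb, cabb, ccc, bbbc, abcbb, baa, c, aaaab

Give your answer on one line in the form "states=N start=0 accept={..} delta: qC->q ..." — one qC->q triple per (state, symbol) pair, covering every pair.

states=3 start=0 accept={1} delta: 0a->1 0b->0 0c->0 1a->2 1b->0 1c->1 2a->0 2b->0 2c->1

State merging on the prefix tree: take the shortest (then alphabetical) example prefix whose next move is undefined and point that move at state 0, else 1, else 2, ...; a target is out if some Accept/Reject pair would then sit in one state with the same input left (inseparable). If every existing state is out, open a new one.
a: 0a undefined. 0a->0: no, aac/c meet in 0 with "c" left. Open state 1: 0a->1.
b: 0b undefined. 0b->0: ok.
c: 0c undefined. 0c->0: ok.
aa: 1a undefined. 1a->0: no, aac/cc meet in 0. 1a->1: no, bba/baa meet in 1. Open state 2: 1a->2.
ab: 1b undefined. 1b->0: ok.
aaa: 2a undefined. 2a->0: ok.
aab: 2b undefined. 2b->0: ok.
aac: 2c undefined. 2c->0: no, aac/cabbc meet in 0. 2c->1: ok.
bac: 1c undefined. 1c->0: no, ccac/cabbc meet in 0. 1c->1: ok.
All examples now run through 3 states with every (state, symbol) defined. Accept strings end in {1}, Reject strings end in {0,2}; accept={1}.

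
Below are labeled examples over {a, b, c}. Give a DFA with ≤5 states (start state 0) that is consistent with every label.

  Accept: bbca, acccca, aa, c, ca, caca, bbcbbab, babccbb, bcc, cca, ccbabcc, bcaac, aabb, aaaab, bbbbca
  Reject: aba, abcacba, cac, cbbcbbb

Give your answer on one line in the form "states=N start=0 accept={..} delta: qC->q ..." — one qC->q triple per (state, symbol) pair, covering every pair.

states=5 start=0 accept={0,1,2} delta: 0a->0 0b->1 0c->2 1a->3 1b->0 1c->0 2a->2 2b->3 2c->4 3a->4 3b->3 3c->2 4a->0 4b->0 4c->0

Fold the examples into a partial DFA from state 0: repeatedly fix the first undefined (state, symbol) met by the shortest-then-alphabetical prefix, trying targets in increasing order and rejecting any under which an Accept and a Reject string meet in one state with the same remainder; add a state when all current targets are rejected. Accepting states are where Accept strings end.
a: 0a undefined. 0a->0: ok.
b: 0b undefined. 0b->0: no, aa/aba meet in 0. Open state 1: 0b->1.
c: 0c undefined. 0c->0: no, acccca/cac meet in 0. 0c->1: no, ca/aba meet in 1 with "a" left. Open state 2: 0c->2.
ba: 1a undefined. 1a->0: no, aa/aba meet in 0. 1a->1: no, aaaab/aba meet in 1. 1a->2: no, c/aba meet in 2. Open state 3: 1a->3.
bb: 1b undefined. 1b->0: ok.
bc: 1c undefined. 1c->0: ok.
ca: 2a undefined. 2a->0: no, c/cac meet in 2. 2a->1: no, aa/cac meet in 0. 2a->2: ok.
cb: 2b undefined. 2b->0: no, aa/abcacba meet in 0. 2b->1: no, bbcbbab/cbbcbbb meet in 1. 2b->2: no, bbca/abcacba meet in 2. 2b->3: ok.
cc: 2c undefined. 2c->0: no, acccca/cac meet in 0. 2c->1: no, caca/aba meet in 3. 2c->2: no, bbca/cac meet in 2. 2c->3: no, caca/abcacba meet in 3 with "a" left. Open state 4: 2c->4.
bab: 3b undefined. 3b->0: no, bbcbbab/cbbcbbb meet in 1. 3b->1: no, bbcbbab/cbbcbbb meet in 1. 3b->2: no, bbcbbab/aba meet in 3. 3b->3: ok.
cca: 4a undefined. 4a->0: ok.
ccb: 4b undefined. 4b->0: ok.
accc: 4c undefined. 4c->0: ok.
babc: 3c undefined. 3c->0: no, babccbb/aba meet in 3. 3c->1: no, aa/cbbcbbb meet in 0. 3c->2: ok.
bbcbba: 3a undefined. 3a->0: no, aa/abcacba meet in 0. 3a->1: no, babccbb/abcacba meet in 1. 3a->2: no, bbca/abcacba meet in 2. 3a->3: no, bbcbbab/aba meet in 3. 3a->4: ok.
All examples now run through 5 states with every (state, symbol) defined. Accept strings end in {0,1,2}, Reject strings end in {3,4}; accept={0,1,2}.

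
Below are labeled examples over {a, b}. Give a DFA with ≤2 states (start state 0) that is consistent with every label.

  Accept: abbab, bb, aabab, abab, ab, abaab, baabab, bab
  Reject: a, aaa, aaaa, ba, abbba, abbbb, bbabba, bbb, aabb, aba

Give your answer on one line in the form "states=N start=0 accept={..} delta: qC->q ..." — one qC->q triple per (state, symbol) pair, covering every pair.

states=2 start=0 accept={0} delta: 0a->1 0b->1 1a->1 1b->0

Fold the examples into a partial DFA from state 0: repeatedly fix the first undefined (state, symbol) met by the shortest-then-alphabetical prefix, trying targets in increasing order and rejecting any under which an Accept and a Reject string meet in one state with the same remainder; add a state when all current targets are rejected. Accepting states are where Accept strings end.
a: 0a undefined. 0a->0: no, bb/aabb meet in 0 with "bb" left. Open state 1: 0a->1.
b: 0b undefined. 0b->0: no, bb/bbb meet in 0. 0b->1: ok.
aa: 1a undefined. 1a->0: no, bb/aabb meet in 1 with "b" left. 1a->1: ok.
ab: 1b undefined. 1b->0: ok.
All examples now run through 2 states with every (state, symbol) defined. Accept strings end in {0}, Reject strings end in {1}; accept={0}.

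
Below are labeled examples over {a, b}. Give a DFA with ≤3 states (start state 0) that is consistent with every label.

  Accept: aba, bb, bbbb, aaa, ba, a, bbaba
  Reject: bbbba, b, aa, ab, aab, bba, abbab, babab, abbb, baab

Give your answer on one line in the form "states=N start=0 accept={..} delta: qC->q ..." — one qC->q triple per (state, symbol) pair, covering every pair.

Grow the machine one transition at a time. Run the examples from 0; the earliest place one falls off (shortest prefix, ties alphabetical) gets sent to the lowest-numbered state that keeps every Accept/Reject pair distinguishable — a pair clashes when both reach the same state with identical unread suffix — and to a fresh state only if none does.
a: 0a undefined. 0a->0: no, aaa/aa meet in 0. Open state 1: 0a->1.
b: 0b undefined. 0b->0: no, bb/b meet in 0. 0b->1: no, aba/bba meet in 1 with "ba" left. Open state 2: 0b->2.
aa: 1a undefined. 1a->0: ok.
ab: 1b undefined. 1b->0: no, bb/abbb meet in 2 with "b" left. 1b->1: no, aba/aa meet in 0. 1b->2: ok.
ba: 2a undefined. 2a->0: no, aba/aa meet in 0. 2a->1: ok.
bb: 2b undefined. 2b->0: no, aba/bbbba meet in 1. 2b->1: ok.
All examples now run through 3 states with every (state, symbol) defined. Accept strings end in {1}, Reject strings end in {0,2}; accept={1}.

states=3 start=0 accept={1} delta: 0a->1 0b->2 1a->0 1b->2 2a->1 2b->1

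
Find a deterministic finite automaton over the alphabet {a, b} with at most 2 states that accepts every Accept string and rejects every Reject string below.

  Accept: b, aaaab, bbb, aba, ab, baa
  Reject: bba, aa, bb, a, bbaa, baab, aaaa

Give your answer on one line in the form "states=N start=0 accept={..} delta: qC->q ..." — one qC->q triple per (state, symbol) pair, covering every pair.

states=2 start=0 accept={1} delta: 0a->0 0b->1 1a->1 1b->0

State merging on the prefix tree: take the shortest (then alphabetical) example prefix whose next move is undefined and point that move at state 0, else 1, else 2, ...; a target is out if some Accept/Reject pair would then sit in one state with the same input left (inseparable). If every existing state is out, open a new one.
a: 0a undefined. 0a->0: ok.
b: 0b undefined. 0b->0: no, b/bba meet in 0. Open state 1: 0b->1.
ba: 1a undefined. 1a->0: no, b/baab meet in 1. 1a->1: ok.
bb: 1b undefined. 1b->0: ok.
All examples now run through 2 states with every (state, symbol) defined. Accept strings end in {1}, Reject strings end in {0}; accept={1}.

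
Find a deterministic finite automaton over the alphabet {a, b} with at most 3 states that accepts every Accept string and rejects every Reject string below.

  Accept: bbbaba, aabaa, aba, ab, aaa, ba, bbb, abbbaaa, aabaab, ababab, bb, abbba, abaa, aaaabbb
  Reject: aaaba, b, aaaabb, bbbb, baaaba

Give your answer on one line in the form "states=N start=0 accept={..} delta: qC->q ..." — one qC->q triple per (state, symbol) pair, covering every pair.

states=3 start=0 accept={0,2} delta: 0a->1 0b->1 1a->2 1b->2 2a->2 2b->0

Grow the machine one transition at a time. Run the examples from 0; the earliest place one falls off (shortest prefix, ties alphabetical) gets sent to the lowest-numbered state that keeps every Accept/Reject pair distinguishable — a pair clashes when both reach the same state with identical unread suffix — and to a fresh state only if none does.
a: 0a undefined. 0a->0: no, aba/aaaba meet in 0 with "ba" left. Open state 1: 0a->1.
b: 0b undefined. 0b->0: no, bbb/b meet in 0. 0b->1: ok.
aa: 1a undefined. 1a->0: no, aabaa/b meet in 1. 1a->1: no, aba/aaaba meet in 1 with "ba" left. Open state 2: 1a->2.
ab: 1b undefined. 1b->0: no, aba/b meet in 1. 1b->1: no, ab/b meet in 1. 1b->2: ok.
aaa: 2a undefined. 2a->0: no, aba/baaaba meet in 0. 2a->1: no, aba/aaaba meet in 1. 2a->2: ok.
aab: 2b undefined. 2b->0: ok.
All examples now run through 3 states with every (state, symbol) defined. Accept strings end in {0,2}, Reject strings end in {1}; accept={0,2}.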